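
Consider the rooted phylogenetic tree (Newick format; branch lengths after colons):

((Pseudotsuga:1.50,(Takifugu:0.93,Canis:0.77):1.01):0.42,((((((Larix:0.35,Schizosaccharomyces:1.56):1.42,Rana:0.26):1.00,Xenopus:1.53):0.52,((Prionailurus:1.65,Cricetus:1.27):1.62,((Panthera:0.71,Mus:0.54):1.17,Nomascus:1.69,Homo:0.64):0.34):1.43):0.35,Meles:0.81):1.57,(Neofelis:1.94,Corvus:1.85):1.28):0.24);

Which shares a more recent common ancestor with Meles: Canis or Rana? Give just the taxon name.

The MRCA of Meles and Rana subtends (((((Larix,Schizosaccharomyces),Rana),Xenopus),((Prionailurus,Cricetus),((Panthera,Mus),Nomascus,Homo))),Meles) (11 taxa).
The MRCA of Meles and Canis is the root, subtending the entire tree (16 taxa).
The first is nested inside the second, so Meles shares a more recent common ancestor with Rana.

Rana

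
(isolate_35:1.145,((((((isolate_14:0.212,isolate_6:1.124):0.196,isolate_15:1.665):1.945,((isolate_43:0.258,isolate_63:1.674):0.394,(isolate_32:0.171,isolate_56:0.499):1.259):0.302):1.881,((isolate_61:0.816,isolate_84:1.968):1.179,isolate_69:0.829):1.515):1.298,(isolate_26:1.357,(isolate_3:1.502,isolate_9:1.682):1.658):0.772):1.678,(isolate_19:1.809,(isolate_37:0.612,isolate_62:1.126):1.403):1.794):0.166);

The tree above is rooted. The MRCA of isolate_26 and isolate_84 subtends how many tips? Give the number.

The MRCA of isolate_26 and isolate_84 is the node subtending (((((isolate_14,isolate_6),isolate_15),((isolate_43,isolate_63),(isolate_32,isolate_56))),((isolate_61,isolate_84),isolate_69)),(isolate_26,(isolate_3,isolate_9))).
That clade contains 13 terminal taxa: isolate_14, isolate_15, isolate_26, isolate_3, isolate_32, isolate_43, isolate_56, isolate_6, isolate_61, isolate_63, isolate_69, isolate_84, isolate_9.

13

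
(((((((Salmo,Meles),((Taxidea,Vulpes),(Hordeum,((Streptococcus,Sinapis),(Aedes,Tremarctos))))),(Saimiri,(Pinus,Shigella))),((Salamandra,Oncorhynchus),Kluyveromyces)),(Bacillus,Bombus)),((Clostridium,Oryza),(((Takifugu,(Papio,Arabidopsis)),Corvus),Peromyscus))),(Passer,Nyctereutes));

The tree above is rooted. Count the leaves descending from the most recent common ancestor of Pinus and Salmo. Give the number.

The MRCA of Pinus and Salmo is the node subtending (((Salmo,Meles),((Taxidea,Vulpes),(Hordeum,((Streptococcus,Sinapis),(Aedes,Tremarctos))))),(Saimiri,(Pinus,Shigella))).
That clade contains 12 terminal taxa: Aedes, Hordeum, Meles, Pinus, Saimiri, Salmo, Shigella, Sinapis, Streptococcus, Taxidea, Tremarctos, Vulpes.

12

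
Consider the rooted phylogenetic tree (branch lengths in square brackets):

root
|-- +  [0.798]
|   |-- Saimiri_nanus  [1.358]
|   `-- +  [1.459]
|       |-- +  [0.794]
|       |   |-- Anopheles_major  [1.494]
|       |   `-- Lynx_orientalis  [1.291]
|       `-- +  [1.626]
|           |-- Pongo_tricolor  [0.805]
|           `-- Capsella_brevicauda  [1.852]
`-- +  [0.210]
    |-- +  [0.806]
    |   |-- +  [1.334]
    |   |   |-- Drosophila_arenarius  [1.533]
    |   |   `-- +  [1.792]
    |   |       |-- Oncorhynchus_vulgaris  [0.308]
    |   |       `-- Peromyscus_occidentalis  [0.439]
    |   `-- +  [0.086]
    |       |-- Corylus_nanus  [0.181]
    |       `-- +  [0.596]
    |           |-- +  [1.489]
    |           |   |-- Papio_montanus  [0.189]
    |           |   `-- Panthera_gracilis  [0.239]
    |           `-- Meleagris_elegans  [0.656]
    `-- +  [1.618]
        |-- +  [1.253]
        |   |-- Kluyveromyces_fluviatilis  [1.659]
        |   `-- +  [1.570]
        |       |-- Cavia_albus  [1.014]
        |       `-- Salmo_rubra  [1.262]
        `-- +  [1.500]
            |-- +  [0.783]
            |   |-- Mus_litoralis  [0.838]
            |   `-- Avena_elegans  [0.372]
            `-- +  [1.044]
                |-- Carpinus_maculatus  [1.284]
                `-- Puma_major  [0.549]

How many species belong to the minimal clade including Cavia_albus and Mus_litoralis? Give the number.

7

The MRCA of Cavia_albus and Mus_litoralis is the node subtending ((Kluyveromyces_fluviatilis,(Cavia_albus,Salmo_rubra)),((Mus_litoralis,Avena_elegans),(Carpinus_maculatus,Puma_major))).
That clade contains 7 terminal taxa: Avena_elegans, Carpinus_maculatus, Cavia_albus, Kluyveromyces_fluviatilis, Mus_litoralis, Puma_major, Salmo_rubra.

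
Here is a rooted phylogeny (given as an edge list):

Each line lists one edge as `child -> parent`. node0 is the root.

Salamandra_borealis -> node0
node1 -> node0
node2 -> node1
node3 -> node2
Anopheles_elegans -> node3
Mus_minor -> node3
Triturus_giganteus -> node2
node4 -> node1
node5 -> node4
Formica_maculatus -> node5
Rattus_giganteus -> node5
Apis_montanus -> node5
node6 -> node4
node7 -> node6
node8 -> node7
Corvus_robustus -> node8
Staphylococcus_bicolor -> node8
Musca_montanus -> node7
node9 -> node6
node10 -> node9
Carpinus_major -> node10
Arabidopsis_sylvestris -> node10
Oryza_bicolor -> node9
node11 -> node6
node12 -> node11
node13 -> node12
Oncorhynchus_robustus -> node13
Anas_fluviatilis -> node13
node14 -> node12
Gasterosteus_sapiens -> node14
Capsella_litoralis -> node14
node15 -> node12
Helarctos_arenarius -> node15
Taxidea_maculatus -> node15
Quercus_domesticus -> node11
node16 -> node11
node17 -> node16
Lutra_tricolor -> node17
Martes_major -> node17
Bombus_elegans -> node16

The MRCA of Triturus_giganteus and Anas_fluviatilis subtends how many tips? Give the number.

The MRCA of Triturus_giganteus and Anas_fluviatilis is the node subtending (((Anopheles_elegans,Mus_minor),Triturus_giganteus),((Formica_maculatus,Rattus_giganteus,Apis_montanus),(((Corvus_robustus,Staphylococcus_bicolor),Musca_montanus),((Carpinus_major,Arabidopsis_sylvestris),Oryza_bicolor),(((Oncorhynchus_robustus,Anas_fluviatilis),(Gasterosteus_sapiens,Capsella_litoralis),(Helarctos_arenarius,Taxidea_maculatus)),Quercus_domesticus,((Lutra_tricolor,Martes_major),Bombus_elegans))))).
That clade contains 22 terminal taxa: Anas_fluviatilis, Anopheles_elegans, Apis_montanus, Arabidopsis_sylvestris, Bombus_elegans, Capsella_litoralis, Carpinus_major, Corvus_robustus, Formica_maculatus, Gasterosteus_sapiens, Helarctos_arenarius, Lutra_tricolor, Martes_major, Mus_minor, Musca_montanus, Oncorhynchus_robustus, Oryza_bicolor, Quercus_domesticus, Rattus_giganteus, Staphylococcus_bicolor, Taxidea_maculatus, Triturus_giganteus.

22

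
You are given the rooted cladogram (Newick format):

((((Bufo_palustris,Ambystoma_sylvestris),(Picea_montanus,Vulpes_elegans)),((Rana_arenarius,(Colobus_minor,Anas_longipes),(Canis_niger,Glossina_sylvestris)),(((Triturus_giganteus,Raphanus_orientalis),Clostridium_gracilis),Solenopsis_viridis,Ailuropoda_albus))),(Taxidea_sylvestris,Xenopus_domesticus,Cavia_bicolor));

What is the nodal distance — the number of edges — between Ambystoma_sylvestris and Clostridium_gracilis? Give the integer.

7

The MRCA of Ambystoma_sylvestris and Clostridium_gracilis is the node subtending (((Bufo_palustris,Ambystoma_sylvestris),(Picea_montanus,Vulpes_elegans)),((Rana_arenarius,(Colobus_minor,Anas_longipes),(Canis_niger,Glossina_sylvestris)),(((Triturus_giganteus,Raphanus_orientalis),Clostridium_gracilis),Solenopsis_viridis,Ailuropoda_albus))).
From Ambystoma_sylvestris up to that node: 3 branches. From Clostridium_gracilis up to the same node: 4 branches. Total: 3 + 4 = 7.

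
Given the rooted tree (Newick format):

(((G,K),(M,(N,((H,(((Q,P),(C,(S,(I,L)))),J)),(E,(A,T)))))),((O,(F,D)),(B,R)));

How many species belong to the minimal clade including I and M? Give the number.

13

The MRCA of I and M is the node subtending (M,(N,((H,(((Q,P),(C,(S,(I,L)))),J)),(E,(A,T))))).
That clade contains 13 terminal taxa: A, C, E, H, I, J, L, M, N, P, Q, S, T.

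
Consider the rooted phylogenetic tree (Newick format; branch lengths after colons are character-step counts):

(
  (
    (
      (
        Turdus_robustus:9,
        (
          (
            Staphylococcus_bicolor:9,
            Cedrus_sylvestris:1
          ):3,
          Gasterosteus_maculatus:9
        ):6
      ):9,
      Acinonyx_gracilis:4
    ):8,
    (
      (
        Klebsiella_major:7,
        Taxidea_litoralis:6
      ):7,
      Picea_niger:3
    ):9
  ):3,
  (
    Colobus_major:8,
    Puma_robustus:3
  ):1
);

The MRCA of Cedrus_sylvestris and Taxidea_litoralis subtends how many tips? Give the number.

The MRCA of Cedrus_sylvestris and Taxidea_litoralis is the node subtending (((Turdus_robustus,((Staphylococcus_bicolor,Cedrus_sylvestris),Gasterosteus_maculatus)),Acinonyx_gracilis),((Klebsiella_major,Taxidea_litoralis),Picea_niger)).
That clade contains 8 terminal taxa: Acinonyx_gracilis, Cedrus_sylvestris, Gasterosteus_maculatus, Klebsiella_major, Picea_niger, Staphylococcus_bicolor, Taxidea_litoralis, Turdus_robustus.

8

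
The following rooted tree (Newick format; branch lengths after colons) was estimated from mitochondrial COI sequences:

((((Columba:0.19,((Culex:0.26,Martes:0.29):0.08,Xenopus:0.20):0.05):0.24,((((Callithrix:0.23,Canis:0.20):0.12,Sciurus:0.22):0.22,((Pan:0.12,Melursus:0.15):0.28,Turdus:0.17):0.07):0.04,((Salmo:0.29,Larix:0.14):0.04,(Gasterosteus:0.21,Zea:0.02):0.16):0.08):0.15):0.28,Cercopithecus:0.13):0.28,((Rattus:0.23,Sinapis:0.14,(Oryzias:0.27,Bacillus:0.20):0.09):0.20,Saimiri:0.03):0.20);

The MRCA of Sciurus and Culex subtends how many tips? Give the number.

The MRCA of Sciurus and Culex is the node subtending ((Columba,((Culex,Martes),Xenopus)),((((Callithrix,Canis),Sciurus),((Pan,Melursus),Turdus)),((Salmo,Larix),(Gasterosteus,Zea)))).
That clade contains 14 terminal taxa: Callithrix, Canis, Columba, Culex, Gasterosteus, Larix, Martes, Melursus, Pan, Salmo, Sciurus, Turdus, Xenopus, Zea.

14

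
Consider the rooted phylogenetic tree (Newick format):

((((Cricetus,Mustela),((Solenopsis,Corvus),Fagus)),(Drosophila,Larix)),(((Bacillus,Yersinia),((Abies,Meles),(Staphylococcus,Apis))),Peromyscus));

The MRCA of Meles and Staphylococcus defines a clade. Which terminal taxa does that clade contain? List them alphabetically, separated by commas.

Abies, Apis, Meles, Staphylococcus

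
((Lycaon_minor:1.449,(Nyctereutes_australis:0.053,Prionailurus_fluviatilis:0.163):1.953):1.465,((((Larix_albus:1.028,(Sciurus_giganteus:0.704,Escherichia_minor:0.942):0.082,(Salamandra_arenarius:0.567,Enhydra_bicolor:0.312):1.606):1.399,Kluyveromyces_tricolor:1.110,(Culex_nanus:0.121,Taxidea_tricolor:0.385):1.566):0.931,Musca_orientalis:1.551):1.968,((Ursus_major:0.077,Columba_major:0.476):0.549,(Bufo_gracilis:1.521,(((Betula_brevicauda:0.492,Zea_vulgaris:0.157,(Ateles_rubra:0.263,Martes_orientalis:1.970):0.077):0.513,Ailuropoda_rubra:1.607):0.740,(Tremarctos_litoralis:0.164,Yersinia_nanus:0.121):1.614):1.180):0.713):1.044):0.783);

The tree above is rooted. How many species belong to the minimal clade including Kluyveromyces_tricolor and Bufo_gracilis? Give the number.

19

The MRCA of Kluyveromyces_tricolor and Bufo_gracilis is the node subtending ((((Larix_albus,(Sciurus_giganteus,Escherichia_minor),(Salamandra_arenarius,Enhydra_bicolor)),Kluyveromyces_tricolor,(Culex_nanus,Taxidea_tricolor)),Musca_orientalis),((Ursus_major,Columba_major),(Bufo_gracilis,(((Betula_brevicauda,Zea_vulgaris,(Ateles_rubra,Martes_orientalis)),Ailuropoda_rubra),(Tremarctos_litoralis,Yersinia_nanus))))).
That clade contains 19 terminal taxa: Ailuropoda_rubra, Ateles_rubra, Betula_brevicauda, Bufo_gracilis, Columba_major, Culex_nanus, Enhydra_bicolor, Escherichia_minor, Kluyveromyces_tricolor, Larix_albus, Martes_orientalis, Musca_orientalis, Salamandra_arenarius, Sciurus_giganteus, Taxidea_tricolor, Tremarctos_litoralis, Ursus_major, Yersinia_nanus, Zea_vulgaris.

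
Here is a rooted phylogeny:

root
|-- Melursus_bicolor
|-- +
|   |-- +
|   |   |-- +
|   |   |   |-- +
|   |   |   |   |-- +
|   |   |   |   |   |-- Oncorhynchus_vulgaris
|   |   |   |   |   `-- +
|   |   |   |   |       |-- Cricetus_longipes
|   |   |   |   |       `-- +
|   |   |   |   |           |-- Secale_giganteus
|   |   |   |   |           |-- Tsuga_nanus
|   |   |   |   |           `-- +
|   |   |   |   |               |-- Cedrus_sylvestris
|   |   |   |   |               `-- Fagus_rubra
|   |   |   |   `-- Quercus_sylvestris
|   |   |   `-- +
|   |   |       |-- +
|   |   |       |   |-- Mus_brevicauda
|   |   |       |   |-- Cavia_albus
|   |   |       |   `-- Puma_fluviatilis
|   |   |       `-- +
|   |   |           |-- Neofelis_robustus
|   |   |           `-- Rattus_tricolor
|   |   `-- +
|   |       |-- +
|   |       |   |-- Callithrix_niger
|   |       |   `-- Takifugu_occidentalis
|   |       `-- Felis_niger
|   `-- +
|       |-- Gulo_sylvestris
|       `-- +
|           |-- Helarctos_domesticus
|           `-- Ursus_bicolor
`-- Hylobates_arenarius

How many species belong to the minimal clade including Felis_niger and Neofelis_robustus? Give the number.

The MRCA of Felis_niger and Neofelis_robustus is the node subtending ((((Oncorhynchus_vulgaris,(Cricetus_longipes,(Secale_giganteus,Tsuga_nanus,(Cedrus_sylvestris,Fagus_rubra)))),Quercus_sylvestris),((Mus_brevicauda,Cavia_albus,Puma_fluviatilis),(Neofelis_robustus,Rattus_tricolor))),((Callithrix_niger,Takifugu_occidentalis),Felis_niger)).
That clade contains 15 terminal taxa: Callithrix_niger, Cavia_albus, Cedrus_sylvestris, Cricetus_longipes, Fagus_rubra, Felis_niger, Mus_brevicauda, Neofelis_robustus, Oncorhynchus_vulgaris, Puma_fluviatilis, Quercus_sylvestris, Rattus_tricolor, Secale_giganteus, Takifugu_occidentalis, Tsuga_nanus.

15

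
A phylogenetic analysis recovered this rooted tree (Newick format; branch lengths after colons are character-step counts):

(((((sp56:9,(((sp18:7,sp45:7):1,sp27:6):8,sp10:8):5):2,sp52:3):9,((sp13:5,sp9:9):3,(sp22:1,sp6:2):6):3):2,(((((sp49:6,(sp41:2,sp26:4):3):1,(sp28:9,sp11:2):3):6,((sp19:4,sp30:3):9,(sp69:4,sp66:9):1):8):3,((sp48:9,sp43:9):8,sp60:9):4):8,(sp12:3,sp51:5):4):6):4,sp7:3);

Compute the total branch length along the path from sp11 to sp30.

The path runs sp11 → … → MRCA → … → sp30; the MRCA is the node subtending (((sp49,(sp41,sp26)),(sp28,sp11)),((sp19,sp30),(sp69,sp66))).
Branch lengths along that path: 2 + 3 + 6 + 8 + 9 + 3 = 31.

31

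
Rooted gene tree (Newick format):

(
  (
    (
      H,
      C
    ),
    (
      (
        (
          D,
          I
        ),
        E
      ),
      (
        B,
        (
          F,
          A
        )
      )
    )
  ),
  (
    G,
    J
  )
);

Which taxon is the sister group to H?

C

H attaches to the tree at the node subtending (H,C).
The other lineage descending from that same node — the sister group — is the single tip C.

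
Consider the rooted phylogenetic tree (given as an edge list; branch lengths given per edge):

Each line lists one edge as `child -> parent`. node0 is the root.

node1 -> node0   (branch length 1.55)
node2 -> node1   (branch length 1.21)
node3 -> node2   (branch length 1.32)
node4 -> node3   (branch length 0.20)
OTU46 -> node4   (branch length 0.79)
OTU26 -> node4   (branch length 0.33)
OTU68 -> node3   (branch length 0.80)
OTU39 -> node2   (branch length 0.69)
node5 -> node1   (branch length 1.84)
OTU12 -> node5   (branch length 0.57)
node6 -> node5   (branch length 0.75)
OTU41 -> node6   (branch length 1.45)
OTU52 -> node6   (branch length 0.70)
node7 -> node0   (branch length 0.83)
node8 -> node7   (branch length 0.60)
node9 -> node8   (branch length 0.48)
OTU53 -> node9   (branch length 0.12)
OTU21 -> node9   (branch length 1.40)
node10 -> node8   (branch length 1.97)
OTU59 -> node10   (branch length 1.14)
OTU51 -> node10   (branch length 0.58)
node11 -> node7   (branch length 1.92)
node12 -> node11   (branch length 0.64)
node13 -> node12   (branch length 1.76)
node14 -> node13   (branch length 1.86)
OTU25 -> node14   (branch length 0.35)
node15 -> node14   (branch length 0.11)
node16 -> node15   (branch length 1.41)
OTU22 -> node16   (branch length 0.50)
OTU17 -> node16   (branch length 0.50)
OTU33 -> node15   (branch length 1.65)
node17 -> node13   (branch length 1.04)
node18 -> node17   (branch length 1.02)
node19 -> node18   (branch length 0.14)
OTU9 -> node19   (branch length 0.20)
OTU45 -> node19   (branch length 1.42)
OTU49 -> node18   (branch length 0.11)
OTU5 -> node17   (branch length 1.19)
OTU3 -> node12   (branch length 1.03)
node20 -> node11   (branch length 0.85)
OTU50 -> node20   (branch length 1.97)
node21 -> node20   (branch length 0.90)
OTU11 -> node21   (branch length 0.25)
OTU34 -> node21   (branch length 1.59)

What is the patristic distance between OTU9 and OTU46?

12.62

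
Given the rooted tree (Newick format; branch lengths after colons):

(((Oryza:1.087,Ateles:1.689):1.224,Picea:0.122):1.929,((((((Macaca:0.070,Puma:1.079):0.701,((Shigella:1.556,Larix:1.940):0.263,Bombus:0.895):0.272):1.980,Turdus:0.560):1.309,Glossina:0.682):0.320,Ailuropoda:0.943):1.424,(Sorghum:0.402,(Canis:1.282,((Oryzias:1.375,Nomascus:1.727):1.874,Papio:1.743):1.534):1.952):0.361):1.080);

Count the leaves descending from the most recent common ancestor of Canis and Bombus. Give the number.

The MRCA of Canis and Bombus is the node subtending ((((((Macaca,Puma),((Shigella,Larix),Bombus)),Turdus),Glossina),Ailuropoda),(Sorghum,(Canis,((Oryzias,Nomascus),Papio)))).
That clade contains 13 terminal taxa: Ailuropoda, Bombus, Canis, Glossina, Larix, Macaca, Nomascus, Oryzias, Papio, Puma, Shigella, Sorghum, Turdus.

13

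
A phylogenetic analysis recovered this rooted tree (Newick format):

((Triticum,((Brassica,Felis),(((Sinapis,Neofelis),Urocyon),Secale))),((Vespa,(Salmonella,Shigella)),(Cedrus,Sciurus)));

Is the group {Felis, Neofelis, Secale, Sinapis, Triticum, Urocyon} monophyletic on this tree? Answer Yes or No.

The MRCA of the listed taxa subtends (Triticum,((Brassica,Felis),(((Sinapis,Neofelis),Urocyon),Secale))).
That clade also contains Brassica, which is not in the proposed group, so the group is not monophyletic.

No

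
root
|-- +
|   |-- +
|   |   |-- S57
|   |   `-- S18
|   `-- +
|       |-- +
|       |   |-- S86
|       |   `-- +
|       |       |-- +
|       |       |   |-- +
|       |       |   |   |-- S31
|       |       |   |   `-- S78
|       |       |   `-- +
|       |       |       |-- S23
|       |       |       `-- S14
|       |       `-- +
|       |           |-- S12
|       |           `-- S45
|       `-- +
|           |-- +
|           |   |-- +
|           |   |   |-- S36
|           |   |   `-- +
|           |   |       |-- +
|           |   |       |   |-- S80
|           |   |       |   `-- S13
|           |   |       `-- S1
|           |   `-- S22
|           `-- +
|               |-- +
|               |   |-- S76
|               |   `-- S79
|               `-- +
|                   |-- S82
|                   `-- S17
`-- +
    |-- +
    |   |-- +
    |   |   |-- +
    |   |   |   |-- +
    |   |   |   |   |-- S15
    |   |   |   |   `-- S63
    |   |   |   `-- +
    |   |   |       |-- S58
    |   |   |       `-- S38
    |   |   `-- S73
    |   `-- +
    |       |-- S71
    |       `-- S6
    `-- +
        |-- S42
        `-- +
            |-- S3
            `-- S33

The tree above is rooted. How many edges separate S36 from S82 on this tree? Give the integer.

The MRCA of S36 and S82 is the node subtending (((S36,((S80,S13),S1)),S22),((S76,S79),(S82,S17))).
From S36 up to that node: 3 branches. From S82 up to the same node: 3 branches. Total: 3 + 3 = 6.

6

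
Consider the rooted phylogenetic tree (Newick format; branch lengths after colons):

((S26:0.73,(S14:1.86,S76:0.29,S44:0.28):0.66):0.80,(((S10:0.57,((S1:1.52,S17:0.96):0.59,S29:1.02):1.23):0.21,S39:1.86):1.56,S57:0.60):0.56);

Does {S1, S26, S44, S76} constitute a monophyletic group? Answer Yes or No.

The MRCA of the listed taxa is the root, so the smallest clade containing them is the whole tree.
That clade also contains S10, S14, S17, S29, S39, S57, which are not in the proposed group, so the group is not monophyletic.

No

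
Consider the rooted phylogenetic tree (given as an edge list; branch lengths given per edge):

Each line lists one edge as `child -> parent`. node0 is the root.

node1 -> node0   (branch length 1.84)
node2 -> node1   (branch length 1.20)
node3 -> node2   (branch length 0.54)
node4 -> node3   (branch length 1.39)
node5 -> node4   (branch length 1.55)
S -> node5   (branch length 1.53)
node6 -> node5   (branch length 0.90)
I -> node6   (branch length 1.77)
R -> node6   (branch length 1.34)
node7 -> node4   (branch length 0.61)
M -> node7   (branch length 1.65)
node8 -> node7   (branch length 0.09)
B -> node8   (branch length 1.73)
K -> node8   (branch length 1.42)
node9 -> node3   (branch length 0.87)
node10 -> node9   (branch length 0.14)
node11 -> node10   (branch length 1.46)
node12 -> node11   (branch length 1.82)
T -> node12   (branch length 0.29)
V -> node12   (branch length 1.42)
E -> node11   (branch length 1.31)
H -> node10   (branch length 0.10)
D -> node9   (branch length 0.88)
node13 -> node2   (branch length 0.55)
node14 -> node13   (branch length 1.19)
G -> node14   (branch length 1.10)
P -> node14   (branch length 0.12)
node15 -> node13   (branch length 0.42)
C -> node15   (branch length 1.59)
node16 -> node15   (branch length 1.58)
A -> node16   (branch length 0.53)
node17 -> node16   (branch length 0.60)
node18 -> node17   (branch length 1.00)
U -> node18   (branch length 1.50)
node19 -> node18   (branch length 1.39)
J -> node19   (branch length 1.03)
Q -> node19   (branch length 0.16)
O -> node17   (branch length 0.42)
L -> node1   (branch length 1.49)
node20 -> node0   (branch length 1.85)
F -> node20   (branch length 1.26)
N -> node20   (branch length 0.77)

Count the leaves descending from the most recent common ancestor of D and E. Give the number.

5

The MRCA of D and E is the node subtending ((((T,V),E),H),D).
That clade contains 5 terminal taxa: D, E, H, T, V.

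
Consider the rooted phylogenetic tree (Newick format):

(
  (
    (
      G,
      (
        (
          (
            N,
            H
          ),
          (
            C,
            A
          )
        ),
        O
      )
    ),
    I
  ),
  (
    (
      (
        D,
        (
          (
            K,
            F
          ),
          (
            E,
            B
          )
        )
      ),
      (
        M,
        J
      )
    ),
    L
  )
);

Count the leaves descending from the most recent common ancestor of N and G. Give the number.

6

The MRCA of N and G is the node subtending (G,(((N,H),(C,A)),O)).
That clade contains 6 terminal taxa: A, C, G, H, N, O.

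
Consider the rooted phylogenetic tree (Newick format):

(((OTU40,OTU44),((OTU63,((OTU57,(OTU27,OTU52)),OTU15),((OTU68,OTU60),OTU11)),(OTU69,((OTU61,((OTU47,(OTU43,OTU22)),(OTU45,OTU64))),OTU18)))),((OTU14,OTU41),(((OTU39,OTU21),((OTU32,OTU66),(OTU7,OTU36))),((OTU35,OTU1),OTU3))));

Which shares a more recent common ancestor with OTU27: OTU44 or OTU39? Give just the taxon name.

OTU44

The MRCA of OTU27 and OTU44 subtends ((OTU40,OTU44),((OTU63,((OTU57,(OTU27,OTU52)),OTU15),((OTU68,OTU60),OTU11)),(OTU69,((OTU61,((OTU47,(OTU43,OTU22)),(OTU45,OTU64))),OTU18)))) (18 taxa).
The MRCA of OTU27 and OTU39 is the root, subtending the entire tree (29 taxa).
The first is nested inside the second, so OTU27 shares a more recent common ancestor with OTU44.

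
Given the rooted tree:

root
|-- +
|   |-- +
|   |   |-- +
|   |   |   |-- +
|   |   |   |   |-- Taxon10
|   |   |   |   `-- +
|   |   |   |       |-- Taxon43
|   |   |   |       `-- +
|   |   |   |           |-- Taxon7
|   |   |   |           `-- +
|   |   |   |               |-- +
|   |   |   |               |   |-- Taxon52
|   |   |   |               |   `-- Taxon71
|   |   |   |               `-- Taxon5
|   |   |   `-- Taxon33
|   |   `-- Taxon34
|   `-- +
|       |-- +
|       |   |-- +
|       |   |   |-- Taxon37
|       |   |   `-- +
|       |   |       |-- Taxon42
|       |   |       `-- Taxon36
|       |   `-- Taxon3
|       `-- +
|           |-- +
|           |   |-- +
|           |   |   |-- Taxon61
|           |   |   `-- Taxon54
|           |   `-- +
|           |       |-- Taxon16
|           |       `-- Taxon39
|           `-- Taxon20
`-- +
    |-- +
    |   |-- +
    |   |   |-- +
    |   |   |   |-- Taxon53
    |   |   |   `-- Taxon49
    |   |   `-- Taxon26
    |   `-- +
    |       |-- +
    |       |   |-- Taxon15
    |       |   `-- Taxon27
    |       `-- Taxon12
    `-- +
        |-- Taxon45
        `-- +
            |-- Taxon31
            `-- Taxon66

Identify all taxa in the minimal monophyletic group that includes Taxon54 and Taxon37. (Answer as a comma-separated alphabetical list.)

Tracing Taxon54: it sits inside (Taxon61,Taxon54).
Tracing Taxon37: it sits inside (Taxon37,(Taxon42,Taxon36)).
The smallest clade enclosing both is (((Taxon37,(Taxon42,Taxon36)),Taxon3),(((Taxon61,Taxon54),(Taxon16,Taxon39)),Taxon20)); the answer is its 9 terminal taxa in alphabetical order.

Taxon16, Taxon20, Taxon3, Taxon36, Taxon37, Taxon39, Taxon42, Taxon54, Taxon61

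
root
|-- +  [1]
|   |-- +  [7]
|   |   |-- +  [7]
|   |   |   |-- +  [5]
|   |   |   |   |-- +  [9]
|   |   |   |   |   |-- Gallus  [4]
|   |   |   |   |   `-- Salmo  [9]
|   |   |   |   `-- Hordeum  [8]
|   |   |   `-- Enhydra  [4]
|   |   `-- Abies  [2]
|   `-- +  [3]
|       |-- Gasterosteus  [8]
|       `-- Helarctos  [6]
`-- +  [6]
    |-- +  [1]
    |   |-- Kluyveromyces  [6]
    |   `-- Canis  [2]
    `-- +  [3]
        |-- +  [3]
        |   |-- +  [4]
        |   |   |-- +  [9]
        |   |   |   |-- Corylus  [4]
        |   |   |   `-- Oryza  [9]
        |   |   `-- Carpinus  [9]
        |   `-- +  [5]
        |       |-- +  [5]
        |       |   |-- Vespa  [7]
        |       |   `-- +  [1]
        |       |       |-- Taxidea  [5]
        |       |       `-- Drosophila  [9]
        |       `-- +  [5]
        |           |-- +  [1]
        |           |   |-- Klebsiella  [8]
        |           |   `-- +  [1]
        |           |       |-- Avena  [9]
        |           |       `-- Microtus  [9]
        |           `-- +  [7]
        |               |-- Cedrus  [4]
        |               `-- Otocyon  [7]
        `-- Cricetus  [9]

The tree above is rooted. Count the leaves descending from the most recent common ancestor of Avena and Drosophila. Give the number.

The MRCA of Avena and Drosophila is the node subtending ((Vespa,(Taxidea,Drosophila)),((Klebsiella,(Avena,Microtus)),(Cedrus,Otocyon))).
That clade contains 8 terminal taxa: Avena, Cedrus, Drosophila, Klebsiella, Microtus, Otocyon, Taxidea, Vespa.

8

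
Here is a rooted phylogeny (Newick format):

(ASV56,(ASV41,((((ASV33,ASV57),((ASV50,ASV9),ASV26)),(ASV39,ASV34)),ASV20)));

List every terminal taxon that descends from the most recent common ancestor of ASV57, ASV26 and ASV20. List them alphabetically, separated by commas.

Tracing ASV57: it sits inside (ASV33,ASV57).
Tracing ASV26: it sits inside ((ASV50,ASV9),ASV26).
Tracing ASV20: it sits inside ((((ASV33,ASV57),((ASV50,ASV9),ASV26)),(ASV39,ASV34)),ASV20).
The smallest clade enclosing all 3 is ((((ASV33,ASV57),((ASV50,ASV9),ASV26)),(ASV39,ASV34)),ASV20); the answer is its 8 terminal taxa in alphabetical order.

ASV20, ASV26, ASV33, ASV34, ASV39, ASV50, ASV57, ASV9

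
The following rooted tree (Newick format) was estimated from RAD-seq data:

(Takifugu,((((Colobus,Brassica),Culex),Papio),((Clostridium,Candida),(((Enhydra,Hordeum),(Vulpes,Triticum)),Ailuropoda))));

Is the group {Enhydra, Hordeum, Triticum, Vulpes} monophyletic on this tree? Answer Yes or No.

The most recent common ancestor of these taxa subtends ((Enhydra,Hordeum),(Vulpes,Triticum)).
That clade has exactly 4 tips — every listed taxon and nothing else — so the group is monophyletic.

Yes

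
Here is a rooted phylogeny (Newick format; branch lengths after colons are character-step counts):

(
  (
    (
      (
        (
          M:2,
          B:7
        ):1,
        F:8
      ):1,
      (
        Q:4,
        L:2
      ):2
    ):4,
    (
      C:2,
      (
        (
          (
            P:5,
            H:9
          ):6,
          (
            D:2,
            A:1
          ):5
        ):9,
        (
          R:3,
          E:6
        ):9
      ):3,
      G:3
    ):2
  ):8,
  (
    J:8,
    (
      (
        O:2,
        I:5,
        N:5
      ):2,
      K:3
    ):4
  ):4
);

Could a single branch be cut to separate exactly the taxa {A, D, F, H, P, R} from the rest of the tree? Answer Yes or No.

The MRCA of the listed taxa subtends ((((M,B),F),(Q,L)),(C,(((P,H),(D,A)),(R,E)),G)).
That clade also contains B, C, E, G, L, M, Q, which are not in the proposed group, so the group is not monophyletic.

No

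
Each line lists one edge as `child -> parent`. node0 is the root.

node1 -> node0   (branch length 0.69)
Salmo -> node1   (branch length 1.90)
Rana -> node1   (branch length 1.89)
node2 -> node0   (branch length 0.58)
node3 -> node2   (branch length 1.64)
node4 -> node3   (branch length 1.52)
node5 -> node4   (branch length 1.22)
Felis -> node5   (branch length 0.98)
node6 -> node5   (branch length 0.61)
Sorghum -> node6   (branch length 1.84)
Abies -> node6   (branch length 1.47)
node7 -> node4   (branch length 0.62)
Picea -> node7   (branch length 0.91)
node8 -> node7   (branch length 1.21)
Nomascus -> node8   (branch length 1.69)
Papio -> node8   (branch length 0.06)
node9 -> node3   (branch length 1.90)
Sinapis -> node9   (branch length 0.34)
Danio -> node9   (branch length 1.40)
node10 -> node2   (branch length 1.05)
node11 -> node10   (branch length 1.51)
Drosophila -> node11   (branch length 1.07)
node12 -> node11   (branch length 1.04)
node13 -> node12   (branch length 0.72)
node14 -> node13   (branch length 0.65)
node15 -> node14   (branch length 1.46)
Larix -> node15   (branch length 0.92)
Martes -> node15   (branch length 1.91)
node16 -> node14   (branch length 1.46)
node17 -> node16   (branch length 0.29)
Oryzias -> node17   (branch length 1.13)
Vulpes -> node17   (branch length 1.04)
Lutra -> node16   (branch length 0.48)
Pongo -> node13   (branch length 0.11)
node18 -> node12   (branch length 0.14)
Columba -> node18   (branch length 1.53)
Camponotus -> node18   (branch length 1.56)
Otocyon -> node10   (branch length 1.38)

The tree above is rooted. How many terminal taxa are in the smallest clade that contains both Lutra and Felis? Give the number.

18

The MRCA of Lutra and Felis is the node subtending ((((Felis,(Sorghum,Abies)),(Picea,(Nomascus,Papio))),(Sinapis,Danio)),((Drosophila,((((Larix,Martes),((Oryzias,Vulpes),Lutra)),Pongo),(Columba,Camponotus))),Otocyon)).
That clade contains 18 terminal taxa: Abies, Camponotus, Columba, Danio, Drosophila, Felis, Larix, Lutra, Martes, Nomascus, Oryzias, Otocyon, Papio, Picea, Pongo, Sinapis, Sorghum, Vulpes.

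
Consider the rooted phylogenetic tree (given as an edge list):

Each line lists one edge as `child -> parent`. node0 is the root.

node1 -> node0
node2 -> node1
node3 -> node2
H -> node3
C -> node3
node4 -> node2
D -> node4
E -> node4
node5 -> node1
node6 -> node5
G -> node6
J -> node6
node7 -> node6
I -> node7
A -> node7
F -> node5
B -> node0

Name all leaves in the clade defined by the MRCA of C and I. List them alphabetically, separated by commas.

Tracing C: it sits inside (H,C).
Tracing I: it sits inside (I,A).
The smallest clade enclosing both is (((H,C),(D,E)),((G,J,(I,A)),F)); the answer is its 9 terminal taxa in alphabetical order.

A, C, D, E, F, G, H, I, J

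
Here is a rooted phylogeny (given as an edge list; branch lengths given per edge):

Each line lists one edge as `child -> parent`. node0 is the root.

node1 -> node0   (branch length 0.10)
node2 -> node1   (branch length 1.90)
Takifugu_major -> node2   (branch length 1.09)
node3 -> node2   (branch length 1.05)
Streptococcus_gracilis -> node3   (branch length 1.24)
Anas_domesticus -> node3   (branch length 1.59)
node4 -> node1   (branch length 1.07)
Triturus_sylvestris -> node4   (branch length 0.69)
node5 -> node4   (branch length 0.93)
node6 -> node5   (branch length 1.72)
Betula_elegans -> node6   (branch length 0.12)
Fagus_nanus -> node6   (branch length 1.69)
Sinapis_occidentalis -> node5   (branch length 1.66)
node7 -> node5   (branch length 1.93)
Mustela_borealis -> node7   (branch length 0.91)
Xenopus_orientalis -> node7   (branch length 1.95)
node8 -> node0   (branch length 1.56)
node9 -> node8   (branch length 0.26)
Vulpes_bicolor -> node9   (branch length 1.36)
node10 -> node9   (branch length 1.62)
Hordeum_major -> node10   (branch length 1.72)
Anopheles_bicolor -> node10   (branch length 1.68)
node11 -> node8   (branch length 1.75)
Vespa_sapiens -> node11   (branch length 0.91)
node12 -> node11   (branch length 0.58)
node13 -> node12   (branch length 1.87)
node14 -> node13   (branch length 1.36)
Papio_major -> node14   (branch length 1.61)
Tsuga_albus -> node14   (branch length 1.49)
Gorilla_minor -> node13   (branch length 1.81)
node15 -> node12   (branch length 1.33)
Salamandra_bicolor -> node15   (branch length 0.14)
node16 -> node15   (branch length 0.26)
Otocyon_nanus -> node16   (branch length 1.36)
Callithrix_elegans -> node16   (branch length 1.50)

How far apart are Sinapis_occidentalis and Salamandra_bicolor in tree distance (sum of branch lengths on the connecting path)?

The path runs Sinapis_occidentalis → … → MRCA → … → Salamandra_bicolor; the MRCA is the root of the tree.
Branch lengths along that path: 1.66 + 0.93 + 1.07 + 0.10 + 1.56 + 1.75 + 0.58 + 1.33 + 0.14 = 9.12.

9.12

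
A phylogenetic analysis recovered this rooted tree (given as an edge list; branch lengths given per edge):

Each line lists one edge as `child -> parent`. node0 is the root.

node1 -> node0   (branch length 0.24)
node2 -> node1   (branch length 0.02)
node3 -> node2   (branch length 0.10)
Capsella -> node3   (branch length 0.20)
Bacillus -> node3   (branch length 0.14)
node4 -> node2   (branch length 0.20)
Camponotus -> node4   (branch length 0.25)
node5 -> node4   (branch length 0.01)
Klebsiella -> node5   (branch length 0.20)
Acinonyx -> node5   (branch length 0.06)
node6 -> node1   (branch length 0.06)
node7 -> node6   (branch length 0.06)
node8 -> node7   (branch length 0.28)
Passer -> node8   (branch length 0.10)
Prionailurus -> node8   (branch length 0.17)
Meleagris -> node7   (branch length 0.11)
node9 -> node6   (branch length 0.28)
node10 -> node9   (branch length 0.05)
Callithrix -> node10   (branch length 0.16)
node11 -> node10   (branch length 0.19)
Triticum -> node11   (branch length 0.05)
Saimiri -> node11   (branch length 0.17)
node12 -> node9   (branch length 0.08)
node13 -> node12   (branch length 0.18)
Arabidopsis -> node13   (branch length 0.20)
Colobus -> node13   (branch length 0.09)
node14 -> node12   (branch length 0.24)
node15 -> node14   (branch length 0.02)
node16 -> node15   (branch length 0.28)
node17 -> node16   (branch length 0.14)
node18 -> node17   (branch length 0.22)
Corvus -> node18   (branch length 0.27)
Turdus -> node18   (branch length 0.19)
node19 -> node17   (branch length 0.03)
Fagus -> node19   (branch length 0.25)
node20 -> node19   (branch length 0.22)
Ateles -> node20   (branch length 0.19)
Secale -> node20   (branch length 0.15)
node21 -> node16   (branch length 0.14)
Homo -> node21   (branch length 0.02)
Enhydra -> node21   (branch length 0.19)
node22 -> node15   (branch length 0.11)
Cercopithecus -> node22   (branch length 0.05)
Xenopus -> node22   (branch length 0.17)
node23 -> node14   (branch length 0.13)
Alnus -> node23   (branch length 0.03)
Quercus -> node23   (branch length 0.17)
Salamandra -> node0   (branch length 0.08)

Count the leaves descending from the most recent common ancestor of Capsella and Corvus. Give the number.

24

The MRCA of Capsella and Corvus is the node subtending (((Capsella,Bacillus),(Camponotus,(Klebsiella,Acinonyx))),(((Passer,Prionailurus),Meleagris),((Callithrix,(Triticum,Saimiri)),((Arabidopsis,Colobus),(((((Corvus,Turdus),(Fagus,(Ateles,Secale))),(Homo,Enhydra)),(Cercopithecus,Xenopus)),(Alnus,Quercus)))))).
That clade contains 24 terminal taxa: Acinonyx, Alnus, Arabidopsis, Ateles, Bacillus, Callithrix, Camponotus, Capsella, Cercopithecus, Colobus, Corvus, Enhydra, Fagus, Homo, Klebsiella, Meleagris, Passer, Prionailurus, Quercus, Saimiri, Secale, Triticum, Turdus, Xenopus.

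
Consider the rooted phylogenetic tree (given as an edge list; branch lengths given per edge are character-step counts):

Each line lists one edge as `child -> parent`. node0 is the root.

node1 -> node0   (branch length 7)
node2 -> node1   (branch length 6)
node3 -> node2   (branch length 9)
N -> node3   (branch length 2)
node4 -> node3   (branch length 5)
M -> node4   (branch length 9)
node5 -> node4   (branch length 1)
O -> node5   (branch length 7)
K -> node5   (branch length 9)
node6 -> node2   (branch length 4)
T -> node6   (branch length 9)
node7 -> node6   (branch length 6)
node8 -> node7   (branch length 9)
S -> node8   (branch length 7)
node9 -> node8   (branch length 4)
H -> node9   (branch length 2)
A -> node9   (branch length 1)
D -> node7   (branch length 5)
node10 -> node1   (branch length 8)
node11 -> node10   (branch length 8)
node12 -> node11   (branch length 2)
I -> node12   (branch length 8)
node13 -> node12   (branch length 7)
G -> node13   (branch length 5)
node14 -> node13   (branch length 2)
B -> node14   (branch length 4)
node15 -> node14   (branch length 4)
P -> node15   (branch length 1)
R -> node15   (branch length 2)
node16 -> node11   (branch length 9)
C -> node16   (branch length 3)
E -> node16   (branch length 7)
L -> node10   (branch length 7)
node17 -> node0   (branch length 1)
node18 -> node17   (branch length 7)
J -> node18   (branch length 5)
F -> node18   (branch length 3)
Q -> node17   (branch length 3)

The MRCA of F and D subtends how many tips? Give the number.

20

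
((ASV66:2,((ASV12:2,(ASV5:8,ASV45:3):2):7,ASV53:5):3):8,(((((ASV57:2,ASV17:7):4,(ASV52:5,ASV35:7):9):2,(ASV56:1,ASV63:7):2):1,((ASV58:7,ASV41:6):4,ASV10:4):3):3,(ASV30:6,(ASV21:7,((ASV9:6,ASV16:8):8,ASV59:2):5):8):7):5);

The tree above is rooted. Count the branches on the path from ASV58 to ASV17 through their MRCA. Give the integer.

7

The MRCA of ASV58 and ASV17 is the node subtending ((((ASV57,ASV17),(ASV52,ASV35)),(ASV56,ASV63)),((ASV58,ASV41),ASV10)).
From ASV58 up to that node: 3 branches. From ASV17 up to the same node: 4 branches. Total: 3 + 4 = 7.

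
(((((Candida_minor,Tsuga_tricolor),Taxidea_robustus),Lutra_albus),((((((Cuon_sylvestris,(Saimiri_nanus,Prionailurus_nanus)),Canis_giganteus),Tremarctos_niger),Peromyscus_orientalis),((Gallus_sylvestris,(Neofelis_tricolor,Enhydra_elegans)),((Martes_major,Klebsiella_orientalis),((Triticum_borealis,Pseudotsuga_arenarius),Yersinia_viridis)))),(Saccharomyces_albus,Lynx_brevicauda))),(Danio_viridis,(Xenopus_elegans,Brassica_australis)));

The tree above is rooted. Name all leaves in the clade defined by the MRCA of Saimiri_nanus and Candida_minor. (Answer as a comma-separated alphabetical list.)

Candida_minor, Canis_giganteus, Cuon_sylvestris, Enhydra_elegans, Gallus_sylvestris, Klebsiella_orientalis, Lutra_albus, Lynx_brevicauda, Martes_major, Neofelis_tricolor, Peromyscus_orientalis, Prionailurus_nanus, Pseudotsuga_arenarius, Saccharomyces_albus, Saimiri_nanus, Taxidea_robustus, Tremarctos_niger, Triticum_borealis, Tsuga_tricolor, Yersinia_viridis

Tracing Saimiri_nanus: it sits inside (Saimiri_nanus,Prionailurus_nanus).
Tracing Candida_minor: it sits inside (Candida_minor,Tsuga_tricolor).
The smallest clade enclosing both is ((((Candida_minor,Tsuga_tricolor),Taxidea_robustus),Lutra_albus),((((((Cuon_sylvestris,(Saimiri_nanus,Prionailurus_nanus)),Canis_giganteus),Tremarctos_niger),Peromyscus_orientalis),((Gallus_sylvestris,(Neofelis_tricolor,Enhydra_elegans)),((Martes_major,Klebsiella_orientalis),((Triticum_borealis,Pseudotsuga_arenarius),Yersinia_viridis)))),(Saccharomyces_albus,Lynx_brevicauda))); the answer is its 20 terminal taxa in alphabetical order.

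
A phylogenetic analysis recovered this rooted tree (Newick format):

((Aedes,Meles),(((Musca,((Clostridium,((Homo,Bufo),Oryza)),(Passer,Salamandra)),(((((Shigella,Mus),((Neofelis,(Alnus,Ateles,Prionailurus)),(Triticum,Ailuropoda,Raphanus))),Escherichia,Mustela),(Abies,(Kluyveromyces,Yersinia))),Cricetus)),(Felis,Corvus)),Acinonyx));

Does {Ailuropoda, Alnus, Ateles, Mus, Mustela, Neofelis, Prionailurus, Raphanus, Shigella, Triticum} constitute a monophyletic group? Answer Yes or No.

No

The MRCA of the listed taxa subtends (((Shigella,Mus),((Neofelis,(Alnus,Ateles,Prionailurus)),(Triticum,Ailuropoda,Raphanus))),Escherichia,Mustela).
That clade also contains Escherichia, which is not in the proposed group, so the group is not monophyletic.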